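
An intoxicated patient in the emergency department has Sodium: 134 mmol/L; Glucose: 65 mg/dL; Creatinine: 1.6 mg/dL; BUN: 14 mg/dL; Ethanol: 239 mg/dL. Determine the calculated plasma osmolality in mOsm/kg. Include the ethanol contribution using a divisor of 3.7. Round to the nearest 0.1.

341.2 mOsm/kg

Calculated osmolality = 2·Na + glucose/18 + BUN/2.8 + ethanol/3.7
= 2·134 + 65/18 + 14/2.8 + 239/3.7
= 268 + 3.61 + 5 + 64.59
= 341.2 mOsm/kg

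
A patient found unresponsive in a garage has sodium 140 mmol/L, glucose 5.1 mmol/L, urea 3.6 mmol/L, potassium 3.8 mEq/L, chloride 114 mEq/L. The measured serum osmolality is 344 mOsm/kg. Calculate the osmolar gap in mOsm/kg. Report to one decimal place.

Calculated osmolality = 2·Na + glucose + urea
= 2·140 + 5.1 + 3.6
= 280 + 5.10 + 3.60
= 288.7 mOsm/kg ≈ 288.7 mOsm/kg
Osmolar gap = measured − calculated = 344 − 288.7 = 55.3 mOsm/kg

55.3 mOsm/kg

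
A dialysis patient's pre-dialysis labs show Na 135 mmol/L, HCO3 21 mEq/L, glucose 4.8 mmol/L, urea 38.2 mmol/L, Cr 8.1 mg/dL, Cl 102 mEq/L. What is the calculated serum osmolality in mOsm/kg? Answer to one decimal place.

313.0 mOsm/kg

Calculated osmolality = 2·Na + glucose + urea
= 2·135 + 4.8 + 38.2
= 270 + 4.80 + 38.20
= 313 mOsm/kg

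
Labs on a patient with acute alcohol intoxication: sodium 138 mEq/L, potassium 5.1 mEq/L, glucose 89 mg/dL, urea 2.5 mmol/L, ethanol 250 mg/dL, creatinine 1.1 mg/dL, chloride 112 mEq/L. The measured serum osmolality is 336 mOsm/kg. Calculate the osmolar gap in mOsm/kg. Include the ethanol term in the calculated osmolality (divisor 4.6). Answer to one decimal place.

-1.8 mOsm/kg

Calculated osmolality = 2·Na + glucose/18 + urea + ethanol/4.6
= 2·138 + 89/18 + 2.5 + 250/4.6
= 276 + 4.94 + 2.50 + 54.35
= 337.79 mOsm/kg ≈ 337.8 mOsm/kg
Osmolar gap = measured − calculated = 336 − 337.8 = -1.8 mOsm/kg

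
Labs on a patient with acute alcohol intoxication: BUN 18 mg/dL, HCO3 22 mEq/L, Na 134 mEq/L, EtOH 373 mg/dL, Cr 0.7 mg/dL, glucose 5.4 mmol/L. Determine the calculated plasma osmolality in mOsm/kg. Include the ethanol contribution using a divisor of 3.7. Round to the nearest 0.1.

Calculated osmolality = 2·Na + glucose + BUN/2.8 + ethanol/3.7
= 2·134 + 5.4 + 18/2.8 + 373/3.7
= 268 + 5.40 + 6.43 + 100.81
= 380.64 mOsm/kg

380.6 mOsm/kg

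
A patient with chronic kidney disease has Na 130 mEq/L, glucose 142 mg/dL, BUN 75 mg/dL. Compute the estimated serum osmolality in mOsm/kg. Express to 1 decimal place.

Calculated osmolality = 2·Na + glucose/18 + BUN/2.8
= 2·130 + 142/18 + 75/2.8
= 260 + 7.89 + 26.79
= 294.68 mOsm/kg

294.7 mOsm/kg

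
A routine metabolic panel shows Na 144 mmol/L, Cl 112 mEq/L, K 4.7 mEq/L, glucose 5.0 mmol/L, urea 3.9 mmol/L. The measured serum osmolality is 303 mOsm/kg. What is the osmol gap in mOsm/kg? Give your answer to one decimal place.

Calculated osmolality = 2·Na + glucose + urea
= 2·144 + 5 + 3.9
= 288 + 5 + 3.90
= 296.9 mOsm/kg ≈ 296.9 mOsm/kg
Osmolar gap = measured − calculated = 303 − 296.9 = 6.1 mOsm/kg

6.1 mOsm/kg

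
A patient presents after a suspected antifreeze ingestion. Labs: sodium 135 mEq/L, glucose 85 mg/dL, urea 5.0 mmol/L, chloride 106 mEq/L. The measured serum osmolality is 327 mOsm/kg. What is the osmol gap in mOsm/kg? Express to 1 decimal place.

47.3 mOsm/kg

Calculated osmolality = 2·Na + glucose/18 + urea
= 2·135 + 85/18 + 5
= 270 + 4.72 + 5
= 279.72 mOsm/kg ≈ 279.7 mOsm/kg
Osmolar gap = measured − calculated = 327 − 279.7 = 47.3 mOsm/kg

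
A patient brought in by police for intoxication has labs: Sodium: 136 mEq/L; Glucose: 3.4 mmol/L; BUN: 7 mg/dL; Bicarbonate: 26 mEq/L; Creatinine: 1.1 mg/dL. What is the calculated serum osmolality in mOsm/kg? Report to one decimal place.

Calculated osmolality = 2·Na + glucose + BUN/2.8
= 2·136 + 3.4 + 7/2.8
= 272 + 3.40 + 2.50
= 277.9 mOsm/kg

277.9 mOsm/kg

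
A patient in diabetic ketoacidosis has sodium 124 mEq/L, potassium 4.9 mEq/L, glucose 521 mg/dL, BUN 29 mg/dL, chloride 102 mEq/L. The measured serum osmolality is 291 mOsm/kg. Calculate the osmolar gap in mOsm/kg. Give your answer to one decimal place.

3.7 mOsm/kg

Calculated osmolality = 2·Na + glucose/18 + BUN/2.8
= 2·124 + 521/18 + 29/2.8
= 248 + 28.94 + 10.36
= 287.3 mOsm/kg ≈ 287.3 mOsm/kg
Osmolar gap = measured − calculated = 291 − 287.3 = 3.7 mOsm/kg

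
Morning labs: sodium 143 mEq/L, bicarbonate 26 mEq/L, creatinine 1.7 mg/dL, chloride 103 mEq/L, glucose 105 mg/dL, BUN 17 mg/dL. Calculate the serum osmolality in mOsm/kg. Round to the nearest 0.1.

297.9 mOsm/kg

Calculated osmolality = 2·Na + glucose/18 + BUN/2.8
= 2·143 + 105/18 + 17/2.8
= 286 + 5.83 + 6.07
= 297.9 mOsm/kg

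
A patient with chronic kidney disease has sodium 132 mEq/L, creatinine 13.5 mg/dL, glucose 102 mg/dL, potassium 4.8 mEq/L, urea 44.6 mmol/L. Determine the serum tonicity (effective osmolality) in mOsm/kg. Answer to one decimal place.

Effective osmolality excludes urea (freely permeant across cell membranes):
2·Na + glucose/18
= 2·132 + 102/18
= 264 + 5.67
= 269.67 mOsm/kg

269.7 mOsm/kg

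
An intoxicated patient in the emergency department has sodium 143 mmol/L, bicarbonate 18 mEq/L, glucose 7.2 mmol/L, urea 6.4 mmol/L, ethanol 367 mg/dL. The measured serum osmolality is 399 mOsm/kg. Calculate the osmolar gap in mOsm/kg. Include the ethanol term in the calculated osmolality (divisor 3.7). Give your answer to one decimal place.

0.2 mOsm/kg

Calculated osmolality = 2·Na + glucose + urea + ethanol/3.7
= 2·143 + 7.2 + 6.4 + 367/3.7
= 286 + 7.20 + 6.40 + 99.19
= 398.79 mOsm/kg ≈ 398.8 mOsm/kg
Osmolar gap = measured − calculated = 399 − 398.8 = 0.2 mOsm/kg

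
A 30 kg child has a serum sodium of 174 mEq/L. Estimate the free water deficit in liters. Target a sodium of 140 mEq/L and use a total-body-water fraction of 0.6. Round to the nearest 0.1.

TBW = 0.6 · 30 = 18 L
Free water deficit = TBW · (Na/140 − 1)
= 18 · (174/140 − 1)
= 18 · 0.2429
= 4.37 L

4.4 L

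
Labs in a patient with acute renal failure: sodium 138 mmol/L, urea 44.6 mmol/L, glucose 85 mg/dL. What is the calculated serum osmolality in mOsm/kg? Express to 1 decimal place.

325.3 mOsm/kg

Calculated osmolality = 2·Na + glucose/18 + urea
= 2·138 + 85/18 + 44.6
= 276 + 4.72 + 44.60
= 325.32 mOsm/kg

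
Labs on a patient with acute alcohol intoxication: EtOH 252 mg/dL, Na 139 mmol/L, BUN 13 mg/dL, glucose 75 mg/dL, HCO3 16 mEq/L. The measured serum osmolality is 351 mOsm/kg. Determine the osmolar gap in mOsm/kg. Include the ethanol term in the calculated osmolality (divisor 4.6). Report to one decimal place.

9.4 mOsm/kg

Calculated osmolality = 2·Na + glucose/18 + BUN/2.8 + ethanol/4.6
= 2·139 + 75/18 + 13/2.8 + 252/4.6
= 278 + 4.17 + 4.64 + 54.78
= 341.59 mOsm/kg ≈ 341.6 mOsm/kg
Osmolar gap = measured − calculated = 351 − 341.6 = 9.4 mOsm/kg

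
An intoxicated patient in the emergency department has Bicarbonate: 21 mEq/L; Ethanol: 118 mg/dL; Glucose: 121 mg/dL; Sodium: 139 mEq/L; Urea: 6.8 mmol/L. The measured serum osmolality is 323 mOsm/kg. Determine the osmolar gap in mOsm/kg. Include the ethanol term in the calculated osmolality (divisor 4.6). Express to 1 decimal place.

Calculated osmolality = 2·Na + glucose/18 + urea + ethanol/4.6
= 2·139 + 121/18 + 6.8 + 118/4.6
= 278 + 6.72 + 6.80 + 25.65
= 317.17 mOsm/kg ≈ 317.2 mOsm/kg
Osmolar gap = measured − calculated = 323 − 317.2 = 5.8 mOsm/kg

5.8 mOsm/kg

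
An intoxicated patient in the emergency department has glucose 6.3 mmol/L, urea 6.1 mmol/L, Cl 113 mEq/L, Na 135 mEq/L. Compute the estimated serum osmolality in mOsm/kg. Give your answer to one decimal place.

Calculated osmolality = 2·Na + glucose + urea
= 2·135 + 6.3 + 6.1
= 270 + 6.30 + 6.10
= 282.4 mOsm/kg

282.4 mOsm/kg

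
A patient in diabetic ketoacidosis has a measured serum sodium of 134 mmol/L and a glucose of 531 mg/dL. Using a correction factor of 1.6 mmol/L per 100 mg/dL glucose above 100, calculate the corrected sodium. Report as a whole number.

Corrected Na = measured Na + 1.6 · (glucose − 100)/100
= 134 + 1.6 · (531 − 100)/100
= 134 + 6.9
= 140.9 mmol/L

141 mmol/L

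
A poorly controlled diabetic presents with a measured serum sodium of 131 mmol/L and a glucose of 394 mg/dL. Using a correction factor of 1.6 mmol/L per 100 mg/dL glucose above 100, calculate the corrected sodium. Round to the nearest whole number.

136 mmol/L

Corrected Na = measured Na + 1.6 · (glucose − 100)/100
= 131 + 1.6 · (394 − 100)/100
= 131 + 4.7
= 135.7 mmol/L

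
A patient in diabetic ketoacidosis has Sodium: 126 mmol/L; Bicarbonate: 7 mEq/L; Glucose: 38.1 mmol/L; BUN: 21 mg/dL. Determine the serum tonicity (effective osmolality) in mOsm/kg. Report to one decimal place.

Effective osmolality excludes urea (freely permeant across cell membranes):
2·Na + glucose
= 2·126 + 38.1
= 252 + 38.1
= 290.1 mOsm/kg

290.1 mOsm/kg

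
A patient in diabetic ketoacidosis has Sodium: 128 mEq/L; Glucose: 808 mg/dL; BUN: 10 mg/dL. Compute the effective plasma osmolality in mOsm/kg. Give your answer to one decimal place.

300.9 mOsm/kg

Effective osmolality excludes urea (freely permeant across cell membranes):
2·Na + glucose/18
= 2·128 + 808/18
= 256 + 44.89
= 300.89 mOsm/kg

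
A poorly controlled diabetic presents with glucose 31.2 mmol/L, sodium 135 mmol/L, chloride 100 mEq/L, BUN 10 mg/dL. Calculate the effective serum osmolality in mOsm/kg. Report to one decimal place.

301.2 mOsm/kg

Effective osmolality excludes urea (freely permeant across cell membranes):
2·Na + glucose
= 2·135 + 31.2
= 270 + 31.2
= 301.2 mOsm/kg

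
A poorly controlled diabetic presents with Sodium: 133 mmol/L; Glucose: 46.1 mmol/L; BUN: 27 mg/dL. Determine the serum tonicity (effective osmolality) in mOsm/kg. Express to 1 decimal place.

312.1 mOsm/kg

Effective osmolality excludes urea (freely permeant across cell membranes):
2·Na + glucose
= 2·133 + 46.1
= 266 + 46.1
= 312.1 mOsm/kg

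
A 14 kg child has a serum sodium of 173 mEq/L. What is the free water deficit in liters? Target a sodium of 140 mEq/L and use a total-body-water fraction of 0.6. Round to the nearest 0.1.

2.0 L

TBW = 0.6 · 14 = 8.4 L
Free water deficit = TBW · (Na/140 − 1)
= 8.4 · (173/140 − 1)
= 8.4 · 0.2357
= 1.98 L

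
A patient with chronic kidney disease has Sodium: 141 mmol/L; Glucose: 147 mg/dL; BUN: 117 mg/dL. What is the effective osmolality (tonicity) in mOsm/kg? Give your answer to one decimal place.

290.2 mOsm/kg

Effective osmolality excludes urea (freely permeant across cell membranes):
2·Na + glucose/18
= 2·141 + 147/18
= 282 + 8.17
= 290.17 mOsm/kg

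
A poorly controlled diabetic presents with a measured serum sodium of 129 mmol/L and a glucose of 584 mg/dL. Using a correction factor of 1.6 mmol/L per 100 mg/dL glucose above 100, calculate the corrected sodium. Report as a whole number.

137 mmol/L

Corrected Na = measured Na + 1.6 · (glucose − 100)/100
= 129 + 1.6 · (584 − 100)/100
= 129 + 7.7
= 136.7 mmol/L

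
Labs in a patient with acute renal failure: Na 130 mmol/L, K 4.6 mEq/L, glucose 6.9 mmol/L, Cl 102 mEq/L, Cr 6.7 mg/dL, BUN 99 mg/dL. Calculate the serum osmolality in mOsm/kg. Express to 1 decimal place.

302.3 mOsm/kg

Calculated osmolality = 2·Na + glucose + BUN/2.8
= 2·130 + 6.9 + 99/2.8
= 260 + 6.90 + 35.36
= 302.26 mOsm/kg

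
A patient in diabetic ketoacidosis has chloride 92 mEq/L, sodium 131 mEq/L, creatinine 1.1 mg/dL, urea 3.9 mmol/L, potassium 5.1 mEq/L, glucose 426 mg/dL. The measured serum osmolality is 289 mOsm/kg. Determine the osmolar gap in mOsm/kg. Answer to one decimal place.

Calculated osmolality = 2·Na + glucose/18 + urea
= 2·131 + 426/18 + 3.9
= 262 + 23.67 + 3.90
= 289.57 mOsm/kg ≈ 289.6 mOsm/kg
Osmolar gap = measured − calculated = 289 − 289.6 = -0.6 mOsm/kg

-0.6 mOsm/kg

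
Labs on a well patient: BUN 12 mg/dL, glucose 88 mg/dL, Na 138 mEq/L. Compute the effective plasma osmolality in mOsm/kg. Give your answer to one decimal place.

280.9 mOsm/kg

Effective osmolality excludes urea (freely permeant across cell membranes):
2·Na + glucose/18
= 2·138 + 88/18
= 276 + 4.89
= 280.89 mOsm/kg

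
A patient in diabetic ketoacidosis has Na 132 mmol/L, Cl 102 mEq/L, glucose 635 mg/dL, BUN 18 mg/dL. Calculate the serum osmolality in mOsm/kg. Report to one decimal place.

305.7 mOsm/kg

Calculated osmolality = 2·Na + glucose/18 + BUN/2.8
= 2·132 + 635/18 + 18/2.8
= 264 + 35.28 + 6.43
= 305.71 mOsm/kg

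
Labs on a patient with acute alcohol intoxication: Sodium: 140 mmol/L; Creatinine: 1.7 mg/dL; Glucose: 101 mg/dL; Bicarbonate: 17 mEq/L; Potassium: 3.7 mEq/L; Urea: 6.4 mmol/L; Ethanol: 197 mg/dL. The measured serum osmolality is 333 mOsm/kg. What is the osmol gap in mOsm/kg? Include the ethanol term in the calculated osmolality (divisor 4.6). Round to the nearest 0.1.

Calculated osmolality = 2·Na + glucose/18 + urea + ethanol/4.6
= 2·140 + 101/18 + 6.4 + 197/4.6
= 280 + 5.61 + 6.40 + 42.83
= 334.84 mOsm/kg ≈ 334.8 mOsm/kg
Osmolar gap = measured − calculated = 333 − 334.8 = -1.8 mOsm/kg

-1.8 mOsm/kg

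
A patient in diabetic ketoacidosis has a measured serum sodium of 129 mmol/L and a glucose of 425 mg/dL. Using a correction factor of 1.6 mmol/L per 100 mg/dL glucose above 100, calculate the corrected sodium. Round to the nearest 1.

Corrected Na = measured Na + 1.6 · (glucose − 100)/100
= 129 + 1.6 · (425 − 100)/100
= 129 + 5.2
= 134.2 mmol/L

134 mmol/L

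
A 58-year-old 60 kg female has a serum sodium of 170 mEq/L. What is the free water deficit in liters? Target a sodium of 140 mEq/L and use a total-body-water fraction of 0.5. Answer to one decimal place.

TBW = 0.5 · 60 = 30 L
Free water deficit = TBW · (Na/140 − 1)
= 30 · (170/140 − 1)
= 30 · 0.2143
= 6.43 L

6.4 L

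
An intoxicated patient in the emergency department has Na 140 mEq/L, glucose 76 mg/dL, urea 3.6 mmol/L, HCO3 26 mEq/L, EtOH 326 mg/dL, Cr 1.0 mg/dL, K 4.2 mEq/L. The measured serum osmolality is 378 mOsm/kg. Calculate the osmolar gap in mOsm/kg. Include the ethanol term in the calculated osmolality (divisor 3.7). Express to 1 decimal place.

2.1 mOsm/kg

Calculated osmolality = 2·Na + glucose/18 + urea + ethanol/3.7
= 2·140 + 76/18 + 3.6 + 326/3.7
= 280 + 4.22 + 3.60 + 88.11
= 375.93 mOsm/kg ≈ 375.9 mOsm/kg
Osmolar gap = measured − calculated = 378 − 375.9 = 2.1 mOsm/kg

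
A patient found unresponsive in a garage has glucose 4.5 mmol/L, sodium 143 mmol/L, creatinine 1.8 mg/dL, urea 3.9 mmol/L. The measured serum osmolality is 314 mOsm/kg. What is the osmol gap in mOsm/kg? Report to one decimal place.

19.6 mOsm/kg

Calculated osmolality = 2·Na + glucose + urea
= 2·143 + 4.5 + 3.9
= 286 + 4.50 + 3.90
= 294.4 mOsm/kg ≈ 294.4 mOsm/kg
Osmolar gap = measured − calculated = 314 − 294.4 = 19.6 mOsm/kg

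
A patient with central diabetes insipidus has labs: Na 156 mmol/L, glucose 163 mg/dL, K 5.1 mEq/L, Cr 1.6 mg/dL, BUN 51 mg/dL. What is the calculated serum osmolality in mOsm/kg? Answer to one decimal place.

Calculated osmolality = 2·Na + glucose/18 + BUN/2.8
= 2·156 + 163/18 + 51/2.8
= 312 + 9.06 + 18.21
= 339.27 mOsm/kg

339.3 mOsm/kg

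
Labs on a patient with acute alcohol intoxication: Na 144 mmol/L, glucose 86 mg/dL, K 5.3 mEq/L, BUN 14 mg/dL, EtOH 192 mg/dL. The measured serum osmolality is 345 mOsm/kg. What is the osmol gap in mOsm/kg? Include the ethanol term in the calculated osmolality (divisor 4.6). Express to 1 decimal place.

Calculated osmolality = 2·Na + glucose/18 + BUN/2.8 + ethanol/4.6
= 2·144 + 86/18 + 14/2.8 + 192/4.6
= 288 + 4.78 + 5 + 41.74
= 339.52 mOsm/kg ≈ 339.5 mOsm/kg
Osmolar gap = measured − calculated = 345 − 339.5 = 5.5 mOsm/kg

5.5 mOsm/kg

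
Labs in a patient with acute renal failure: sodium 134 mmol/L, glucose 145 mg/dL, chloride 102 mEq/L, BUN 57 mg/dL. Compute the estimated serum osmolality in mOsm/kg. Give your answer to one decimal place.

Calculated osmolality = 2·Na + glucose/18 + BUN/2.8
= 2·134 + 145/18 + 57/2.8
= 268 + 8.06 + 20.36
= 296.42 mOsm/kg

296.4 mOsm/kg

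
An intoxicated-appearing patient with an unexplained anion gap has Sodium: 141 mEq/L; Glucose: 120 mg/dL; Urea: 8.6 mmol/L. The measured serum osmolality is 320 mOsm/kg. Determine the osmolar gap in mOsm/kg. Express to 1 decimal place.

Calculated osmolality = 2·Na + glucose/18 + urea
= 2·141 + 120/18 + 8.6
= 282 + 6.67 + 8.60
= 297.27 mOsm/kg ≈ 297.3 mOsm/kg
Osmolar gap = measured − calculated = 320 − 297.3 = 22.7 mOsm/kg

22.7 mOsm/kg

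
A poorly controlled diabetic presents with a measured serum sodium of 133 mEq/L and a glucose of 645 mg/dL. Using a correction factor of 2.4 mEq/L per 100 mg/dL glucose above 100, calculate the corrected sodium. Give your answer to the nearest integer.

Corrected Na = measured Na + 2.4 · (glucose − 100)/100
= 133 + 2.4 · (645 − 100)/100
= 133 + 13.1
= 146.1 mEq/L

146 mEq/L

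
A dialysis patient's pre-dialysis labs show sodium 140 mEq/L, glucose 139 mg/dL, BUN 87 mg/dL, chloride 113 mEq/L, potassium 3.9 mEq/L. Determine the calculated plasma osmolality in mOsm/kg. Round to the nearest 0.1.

Calculated osmolality = 2·Na + glucose/18 + BUN/2.8
= 2·140 + 139/18 + 87/2.8
= 280 + 7.72 + 31.07
= 318.79 mOsm/kg

318.8 mOsm/kg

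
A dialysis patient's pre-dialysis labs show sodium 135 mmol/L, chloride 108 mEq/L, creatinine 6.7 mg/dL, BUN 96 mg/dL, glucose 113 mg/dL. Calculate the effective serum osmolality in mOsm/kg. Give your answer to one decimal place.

276.3 mOsm/kg

Effective osmolality excludes urea (freely permeant across cell membranes):
2·Na + glucose/18
= 2·135 + 113/18
= 270 + 6.28
= 276.28 mOsm/kg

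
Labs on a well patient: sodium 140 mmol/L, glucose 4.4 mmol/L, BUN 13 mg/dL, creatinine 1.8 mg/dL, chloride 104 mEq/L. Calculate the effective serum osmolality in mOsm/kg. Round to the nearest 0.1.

284.4 mOsm/kg

Effective osmolality excludes urea (freely permeant across cell membranes):
2·Na + glucose
= 2·140 + 4.4
= 280 + 4.4
= 284.4 mOsm/kg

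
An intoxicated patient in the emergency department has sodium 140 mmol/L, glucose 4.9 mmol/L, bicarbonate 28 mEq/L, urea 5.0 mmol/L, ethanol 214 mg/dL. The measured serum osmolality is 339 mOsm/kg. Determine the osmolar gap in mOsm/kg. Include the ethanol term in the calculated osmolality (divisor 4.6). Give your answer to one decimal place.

2.6 mOsm/kg

Calculated osmolality = 2·Na + glucose + urea + ethanol/4.6
= 2·140 + 4.9 + 5 + 214/4.6
= 280 + 4.90 + 5 + 46.52
= 336.42 mOsm/kg ≈ 336.4 mOsm/kg
Osmolar gap = measured − calculated = 339 − 336.4 = 2.6 mOsm/kg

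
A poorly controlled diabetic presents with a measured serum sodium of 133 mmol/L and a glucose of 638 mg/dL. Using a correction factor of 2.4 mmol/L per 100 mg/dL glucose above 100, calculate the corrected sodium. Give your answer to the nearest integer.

Corrected Na = measured Na + 2.4 · (glucose − 100)/100
= 133 + 2.4 · (638 − 100)/100
= 133 + 12.9
= 145.9 mmol/L

146 mmol/L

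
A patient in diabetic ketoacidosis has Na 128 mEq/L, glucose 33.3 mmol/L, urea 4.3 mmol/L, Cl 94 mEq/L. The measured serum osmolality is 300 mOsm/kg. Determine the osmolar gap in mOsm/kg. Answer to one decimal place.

Calculated osmolality = 2·Na + glucose + urea
= 2·128 + 33.3 + 4.3
= 256 + 33.30 + 4.30
= 293.6 mOsm/kg ≈ 293.6 mOsm/kg
Osmolar gap = measured − calculated = 300 − 293.6 = 6.4 mOsm/kg

6.4 mOsm/kg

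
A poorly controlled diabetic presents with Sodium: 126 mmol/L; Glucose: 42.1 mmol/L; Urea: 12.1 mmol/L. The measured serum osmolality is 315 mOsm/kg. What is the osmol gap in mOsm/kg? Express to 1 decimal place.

Calculated osmolality = 2·Na + glucose + urea
= 2·126 + 42.1 + 12.1
= 252 + 42.10 + 12.10
= 306.2 mOsm/kg ≈ 306.2 mOsm/kg
Osmolar gap = measured − calculated = 315 − 306.2 = 8.8 mOsm/kg

8.8 mOsm/kg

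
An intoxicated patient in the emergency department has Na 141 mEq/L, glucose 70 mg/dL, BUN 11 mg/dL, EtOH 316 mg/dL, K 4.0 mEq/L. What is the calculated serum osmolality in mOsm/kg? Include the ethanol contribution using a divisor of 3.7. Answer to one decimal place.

Calculated osmolality = 2·Na + glucose/18 + BUN/2.8 + ethanol/3.7
= 2·141 + 70/18 + 11/2.8 + 316/3.7
= 282 + 3.89 + 3.93 + 85.41
= 375.23 mOsm/kg

375.2 mOsm/kg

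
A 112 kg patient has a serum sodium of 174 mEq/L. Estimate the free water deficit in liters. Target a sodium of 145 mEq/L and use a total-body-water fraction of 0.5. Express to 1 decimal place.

11.2 L

TBW = 0.5 · 112 = 56 L
Free water deficit = TBW · (Na/145 − 1)
= 56 · (174/145 − 1)
= 56 · 0.2
= 11.2 L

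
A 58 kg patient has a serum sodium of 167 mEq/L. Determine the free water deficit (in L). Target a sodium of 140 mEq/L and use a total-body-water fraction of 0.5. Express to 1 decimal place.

5.6 L

TBW = 0.5 · 58 = 29 L
Free water deficit = TBW · (Na/140 − 1)
= 29 · (167/140 − 1)
= 29 · 0.1929
= 5.59 L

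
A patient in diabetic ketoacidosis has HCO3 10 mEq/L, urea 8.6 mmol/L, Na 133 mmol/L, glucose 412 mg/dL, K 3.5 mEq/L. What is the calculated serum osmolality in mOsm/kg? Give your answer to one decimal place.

Calculated osmolality = 2·Na + glucose/18 + urea
= 2·133 + 412/18 + 8.6
= 266 + 22.89 + 8.60
= 297.49 mOsm/kg

297.5 mOsm/kg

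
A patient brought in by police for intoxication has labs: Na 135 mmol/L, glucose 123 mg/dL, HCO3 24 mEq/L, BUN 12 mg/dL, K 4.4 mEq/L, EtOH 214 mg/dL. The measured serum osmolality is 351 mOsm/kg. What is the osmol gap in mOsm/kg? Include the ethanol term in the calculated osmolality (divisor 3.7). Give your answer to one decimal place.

12.0 mOsm/kg

Calculated osmolality = 2·Na + glucose/18 + BUN/2.8 + ethanol/3.7
= 2·135 + 123/18 + 12/2.8 + 214/3.7
= 270 + 6.83 + 4.29 + 57.84
= 338.96 mOsm/kg ≈ 339.0 mOsm/kg
Osmolar gap = measured − calculated = 351 − 339.0 = 12.0 mOsm/kg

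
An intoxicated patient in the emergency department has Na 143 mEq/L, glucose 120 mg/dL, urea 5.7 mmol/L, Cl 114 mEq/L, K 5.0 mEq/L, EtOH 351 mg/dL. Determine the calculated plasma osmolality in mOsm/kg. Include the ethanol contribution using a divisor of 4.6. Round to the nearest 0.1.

Calculated osmolality = 2·Na + glucose/18 + urea + ethanol/4.6
= 2·143 + 120/18 + 5.7 + 351/4.6
= 286 + 6.67 + 5.70 + 76.30
= 374.67 mOsm/kg

374.7 mOsm/kg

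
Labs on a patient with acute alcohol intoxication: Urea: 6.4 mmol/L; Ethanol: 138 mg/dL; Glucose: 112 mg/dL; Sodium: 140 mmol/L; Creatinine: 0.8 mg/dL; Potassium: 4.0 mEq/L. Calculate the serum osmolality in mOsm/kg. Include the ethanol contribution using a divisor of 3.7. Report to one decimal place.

329.9 mOsm/kg

Calculated osmolality = 2·Na + glucose/18 + urea + ethanol/3.7
= 2·140 + 112/18 + 6.4 + 138/3.7
= 280 + 6.22 + 6.40 + 37.30
= 329.92 mOsm/kg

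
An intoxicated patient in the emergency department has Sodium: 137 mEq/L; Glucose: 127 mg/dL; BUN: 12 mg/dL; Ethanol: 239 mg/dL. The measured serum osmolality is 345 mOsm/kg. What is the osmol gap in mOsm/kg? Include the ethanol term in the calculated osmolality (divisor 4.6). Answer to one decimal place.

7.7 mOsm/kg

Calculated osmolality = 2·Na + glucose/18 + BUN/2.8 + ethanol/4.6
= 2·137 + 127/18 + 12/2.8 + 239/4.6
= 274 + 7.06 + 4.29 + 51.96
= 337.31 mOsm/kg ≈ 337.3 mOsm/kg
Osmolar gap = measured − calculated = 345 − 337.3 = 7.7 mOsm/kg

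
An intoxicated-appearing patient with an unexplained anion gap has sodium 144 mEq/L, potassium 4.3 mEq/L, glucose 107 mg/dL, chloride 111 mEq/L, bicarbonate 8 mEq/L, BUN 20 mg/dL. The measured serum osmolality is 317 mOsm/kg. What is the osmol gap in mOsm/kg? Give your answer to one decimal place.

Calculated osmolality = 2·Na + glucose/18 + BUN/2.8
= 2·144 + 107/18 + 20/2.8
= 288 + 5.94 + 7.14
= 301.08 mOsm/kg ≈ 301.1 mOsm/kg
Osmolar gap = measured − calculated = 317 − 301.1 = 15.9 mOsm/kg

15.9 mOsm/kg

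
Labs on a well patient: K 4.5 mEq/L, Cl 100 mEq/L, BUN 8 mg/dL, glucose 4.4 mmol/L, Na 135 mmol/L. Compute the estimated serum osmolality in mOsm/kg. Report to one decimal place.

277.3 mOsm/kg

Calculated osmolality = 2·Na + glucose + BUN/2.8
= 2·135 + 4.4 + 8/2.8
= 270 + 4.40 + 2.86
= 277.26 mOsm/kg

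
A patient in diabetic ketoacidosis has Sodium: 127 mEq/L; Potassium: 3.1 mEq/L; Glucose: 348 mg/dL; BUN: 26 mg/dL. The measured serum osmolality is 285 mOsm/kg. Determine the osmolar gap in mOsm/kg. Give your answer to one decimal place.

2.4 mOsm/kg

Calculated osmolality = 2·Na + glucose/18 + BUN/2.8
= 2·127 + 348/18 + 26/2.8
= 254 + 19.33 + 9.29
= 282.62 mOsm/kg ≈ 282.6 mOsm/kg
Osmolar gap = measured − calculated = 285 − 282.6 = 2.4 mOsm/kg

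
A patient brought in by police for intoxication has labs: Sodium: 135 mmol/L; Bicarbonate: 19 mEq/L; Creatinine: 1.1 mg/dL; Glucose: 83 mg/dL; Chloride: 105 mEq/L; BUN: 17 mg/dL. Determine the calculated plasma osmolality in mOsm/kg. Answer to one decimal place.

Calculated osmolality = 2·Na + glucose/18 + BUN/2.8
= 2·135 + 83/18 + 17/2.8
= 270 + 4.61 + 6.07
= 280.68 mOsm/kg

280.7 mOsm/kg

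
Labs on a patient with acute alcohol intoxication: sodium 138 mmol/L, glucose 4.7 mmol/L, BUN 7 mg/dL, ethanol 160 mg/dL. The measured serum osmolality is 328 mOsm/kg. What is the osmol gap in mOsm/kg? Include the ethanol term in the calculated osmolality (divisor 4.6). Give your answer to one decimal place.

Calculated osmolality = 2·Na + glucose + BUN/2.8 + ethanol/4.6
= 2·138 + 4.7 + 7/2.8 + 160/4.6
= 276 + 4.70 + 2.50 + 34.78
= 317.98 mOsm/kg ≈ 318.0 mOsm/kg
Osmolar gap = measured − calculated = 328 − 318.0 = 10.0 mOsm/kg

10.0 mOsm/kg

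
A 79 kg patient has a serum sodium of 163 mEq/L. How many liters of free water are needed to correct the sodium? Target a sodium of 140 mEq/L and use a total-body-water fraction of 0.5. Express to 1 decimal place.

TBW = 0.5 · 79 = 39.5 L
Free water deficit = TBW · (Na/140 − 1)
= 39.5 · (163/140 − 1)
= 39.5 · 0.1643
= 6.49 L

6.5 L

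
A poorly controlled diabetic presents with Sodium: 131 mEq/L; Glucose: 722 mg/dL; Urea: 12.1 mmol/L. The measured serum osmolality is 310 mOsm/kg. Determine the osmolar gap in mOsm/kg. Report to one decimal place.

-4.2 mOsm/kg

Calculated osmolality = 2·Na + glucose/18 + urea
= 2·131 + 722/18 + 12.1
= 262 + 40.11 + 12.10
= 314.21 mOsm/kg ≈ 314.2 mOsm/kg
Osmolar gap = measured − calculated = 310 − 314.2 = -4.2 mOsm/kg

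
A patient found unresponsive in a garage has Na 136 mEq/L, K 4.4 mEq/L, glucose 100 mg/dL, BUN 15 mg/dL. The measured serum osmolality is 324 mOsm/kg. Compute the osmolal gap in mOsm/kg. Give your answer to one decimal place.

Calculated osmolality = 2·Na + glucose/18 + BUN/2.8
= 2·136 + 100/18 + 15/2.8
= 272 + 5.56 + 5.36
= 282.92 mOsm/kg ≈ 282.9 mOsm/kg
Osmolar gap = measured − calculated = 324 − 282.9 = 41.1 mOsm/kg

41.1 mOsm/kg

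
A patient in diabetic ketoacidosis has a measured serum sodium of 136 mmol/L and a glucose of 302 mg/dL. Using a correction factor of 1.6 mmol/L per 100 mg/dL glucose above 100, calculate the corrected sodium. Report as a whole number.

139 mmol/L

Corrected Na = measured Na + 1.6 · (glucose − 100)/100
= 136 + 1.6 · (302 − 100)/100
= 136 + 3.2
= 139.2 mmol/L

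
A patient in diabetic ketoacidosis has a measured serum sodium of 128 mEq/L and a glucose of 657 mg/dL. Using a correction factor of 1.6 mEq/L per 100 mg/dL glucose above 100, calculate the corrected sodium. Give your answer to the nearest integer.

137 mEq/L

Corrected Na = measured Na + 1.6 · (glucose − 100)/100
= 128 + 1.6 · (657 − 100)/100
= 128 + 8.9
= 136.9 mEq/L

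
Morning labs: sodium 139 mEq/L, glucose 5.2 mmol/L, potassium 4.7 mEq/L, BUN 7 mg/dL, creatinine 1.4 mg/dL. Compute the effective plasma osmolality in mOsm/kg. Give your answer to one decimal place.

Effective osmolality excludes urea (freely permeant across cell membranes):
2·Na + glucose
= 2·139 + 5.2
= 278 + 5.2
= 283.2 mOsm/kg

283.2 mOsm/kg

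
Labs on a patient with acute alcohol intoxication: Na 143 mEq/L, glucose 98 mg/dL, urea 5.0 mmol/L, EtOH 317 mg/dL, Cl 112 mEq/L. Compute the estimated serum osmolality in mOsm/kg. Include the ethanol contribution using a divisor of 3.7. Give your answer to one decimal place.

382.1 mOsm/kg

Calculated osmolality = 2·Na + glucose/18 + urea + ethanol/3.7
= 2·143 + 98/18 + 5 + 317/3.7
= 286 + 5.44 + 5 + 85.68
= 382.12 mOsm/kg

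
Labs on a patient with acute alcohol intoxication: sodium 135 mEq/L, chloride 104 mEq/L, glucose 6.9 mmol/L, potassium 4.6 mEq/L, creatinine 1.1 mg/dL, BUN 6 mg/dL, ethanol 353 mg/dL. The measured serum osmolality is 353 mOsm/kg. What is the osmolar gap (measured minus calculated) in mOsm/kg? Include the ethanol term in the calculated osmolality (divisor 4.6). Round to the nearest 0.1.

-2.8 mOsm/kg

Calculated osmolality = 2·Na + glucose + BUN/2.8 + ethanol/4.6
= 2·135 + 6.9 + 6/2.8 + 353/4.6
= 270 + 6.90 + 2.14 + 76.74
= 355.78 mOsm/kg ≈ 355.8 mOsm/kg
Osmolar gap = measured − calculated = 353 − 355.8 = -2.8 mOsm/kg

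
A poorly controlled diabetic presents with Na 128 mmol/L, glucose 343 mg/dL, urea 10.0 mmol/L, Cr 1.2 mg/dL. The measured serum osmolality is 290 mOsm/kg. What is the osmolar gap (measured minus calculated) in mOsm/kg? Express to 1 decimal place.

Calculated osmolality = 2·Na + glucose/18 + urea
= 2·128 + 343/18 + 10
= 256 + 19.06 + 10
= 285.06 mOsm/kg ≈ 285.1 mOsm/kg
Osmolar gap = measured − calculated = 290 − 285.1 = 4.9 mOsm/kg

4.9 mOsm/kg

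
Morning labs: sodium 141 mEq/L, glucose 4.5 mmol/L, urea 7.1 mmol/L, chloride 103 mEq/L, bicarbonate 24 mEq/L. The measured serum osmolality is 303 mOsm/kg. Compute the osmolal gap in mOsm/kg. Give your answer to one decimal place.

9.4 mOsm/kg

Calculated osmolality = 2·Na + glucose + urea
= 2·141 + 4.5 + 7.1
= 282 + 4.50 + 7.10
= 293.6 mOsm/kg ≈ 293.6 mOsm/kg
Osmolar gap = measured − calculated = 303 − 293.6 = 9.4 mOsm/kg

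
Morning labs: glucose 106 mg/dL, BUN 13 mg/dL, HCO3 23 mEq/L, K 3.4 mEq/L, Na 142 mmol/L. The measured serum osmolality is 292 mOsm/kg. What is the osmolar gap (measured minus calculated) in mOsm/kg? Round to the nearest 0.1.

-2.5 mOsm/kg

Calculated osmolality = 2·Na + glucose/18 + BUN/2.8
= 2·142 + 106/18 + 13/2.8
= 284 + 5.89 + 4.64
= 294.53 mOsm/kg ≈ 294.5 mOsm/kg
Osmolar gap = measured − calculated = 292 − 294.5 = -2.5 mOsm/kg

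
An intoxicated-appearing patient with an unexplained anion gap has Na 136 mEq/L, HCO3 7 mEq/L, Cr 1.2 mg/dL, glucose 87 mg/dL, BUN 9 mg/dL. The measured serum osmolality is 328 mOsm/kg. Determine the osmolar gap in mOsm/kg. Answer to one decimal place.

Calculated osmolality = 2·Na + glucose/18 + BUN/2.8
= 2·136 + 87/18 + 9/2.8
= 272 + 4.83 + 3.21
= 280.04 mOsm/kg ≈ 280.0 mOsm/kg
Osmolar gap = measured − calculated = 328 − 280.0 = 48.0 mOsm/kg

48.0 mOsm/kg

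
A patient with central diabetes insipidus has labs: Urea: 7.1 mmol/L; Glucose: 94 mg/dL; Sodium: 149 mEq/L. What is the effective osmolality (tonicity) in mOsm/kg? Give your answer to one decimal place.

Effective osmolality excludes urea (freely permeant across cell membranes):
2·Na + glucose/18
= 2·149 + 94/18
= 298 + 5.22
= 303.22 mOsm/kg

303.2 mOsm/kg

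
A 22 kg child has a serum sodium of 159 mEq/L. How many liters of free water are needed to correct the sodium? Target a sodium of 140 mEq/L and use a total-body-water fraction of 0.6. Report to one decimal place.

1.8 L

TBW = 0.6 · 22 = 13.2 L
Free water deficit = TBW · (Na/140 − 1)
= 13.2 · (159/140 − 1)
= 13.2 · 0.1357
= 1.79 L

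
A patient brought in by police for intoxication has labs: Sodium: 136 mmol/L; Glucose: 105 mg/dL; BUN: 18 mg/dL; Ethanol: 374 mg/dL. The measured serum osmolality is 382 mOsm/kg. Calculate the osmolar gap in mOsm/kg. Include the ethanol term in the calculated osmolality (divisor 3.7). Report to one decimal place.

Calculated osmolality = 2·Na + glucose/18 + BUN/2.8 + ethanol/3.7
= 2·136 + 105/18 + 18/2.8 + 374/3.7
= 272 + 5.83 + 6.43 + 101.08
= 385.34 mOsm/kg ≈ 385.3 mOsm/kg
Osmolar gap = measured − calculated = 382 − 385.3 = -3.3 mOsm/kg

-3.3 mOsm/kg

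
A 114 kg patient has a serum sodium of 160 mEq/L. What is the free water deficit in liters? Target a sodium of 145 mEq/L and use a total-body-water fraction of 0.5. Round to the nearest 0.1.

5.9 L

TBW = 0.5 · 114 = 57 L
Free water deficit = TBW · (Na/145 − 1)
= 57 · (160/145 − 1)
= 57 · 0.1034
= 5.89 L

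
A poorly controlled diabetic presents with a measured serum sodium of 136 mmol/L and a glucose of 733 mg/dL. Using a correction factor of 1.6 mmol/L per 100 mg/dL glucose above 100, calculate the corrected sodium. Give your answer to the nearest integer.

Corrected Na = measured Na + 1.6 · (glucose − 100)/100
= 136 + 1.6 · (733 − 100)/100
= 136 + 10.1
= 146.1 mmol/L

146 mmol/L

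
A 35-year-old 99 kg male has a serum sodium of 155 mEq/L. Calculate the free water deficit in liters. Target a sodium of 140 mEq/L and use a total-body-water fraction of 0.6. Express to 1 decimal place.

TBW = 0.6 · 99 = 59.4 L
Free water deficit = TBW · (Na/140 − 1)
= 59.4 · (155/140 − 1)
= 59.4 · 0.1071
= 6.36 L

6.4 L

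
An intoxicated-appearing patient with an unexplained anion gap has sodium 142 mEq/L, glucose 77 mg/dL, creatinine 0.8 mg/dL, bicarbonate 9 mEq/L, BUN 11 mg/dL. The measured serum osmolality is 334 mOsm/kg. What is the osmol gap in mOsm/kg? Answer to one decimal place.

41.8 mOsm/kg

Calculated osmolality = 2·Na + glucose/18 + BUN/2.8
= 2·142 + 77/18 + 11/2.8
= 284 + 4.28 + 3.93
= 292.21 mOsm/kg ≈ 292.2 mOsm/kg
Osmolar gap = measured − calculated = 334 − 292.2 = 41.8 mOsm/kg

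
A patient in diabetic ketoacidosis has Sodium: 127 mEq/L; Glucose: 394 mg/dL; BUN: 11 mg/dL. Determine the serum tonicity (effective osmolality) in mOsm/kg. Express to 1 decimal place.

275.9 mOsm/kg

Effective osmolality excludes urea (freely permeant across cell membranes):
2·Na + glucose/18
= 2·127 + 394/18
= 254 + 21.89
= 275.89 mOsm/kg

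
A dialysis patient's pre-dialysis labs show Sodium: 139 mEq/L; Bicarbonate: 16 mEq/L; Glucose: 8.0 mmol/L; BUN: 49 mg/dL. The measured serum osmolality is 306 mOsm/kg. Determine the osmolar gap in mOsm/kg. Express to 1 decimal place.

Calculated osmolality = 2·Na + glucose + BUN/2.8
= 2·139 + 8 + 49/2.8
= 278 + 8 + 17.50
= 303.5 mOsm/kg ≈ 303.5 mOsm/kg
Osmolar gap = measured − calculated = 306 − 303.5 = 2.5 mOsm/kg

2.5 mOsm/kg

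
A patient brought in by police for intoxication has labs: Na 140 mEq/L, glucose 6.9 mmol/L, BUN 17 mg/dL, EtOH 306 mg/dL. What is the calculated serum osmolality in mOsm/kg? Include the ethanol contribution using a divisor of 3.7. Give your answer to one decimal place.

Calculated osmolality = 2·Na + glucose + BUN/2.8 + ethanol/3.7
= 2·140 + 6.9 + 17/2.8 + 306/3.7
= 280 + 6.90 + 6.07 + 82.70
= 375.67 mOsm/kg

375.7 mOsm/kg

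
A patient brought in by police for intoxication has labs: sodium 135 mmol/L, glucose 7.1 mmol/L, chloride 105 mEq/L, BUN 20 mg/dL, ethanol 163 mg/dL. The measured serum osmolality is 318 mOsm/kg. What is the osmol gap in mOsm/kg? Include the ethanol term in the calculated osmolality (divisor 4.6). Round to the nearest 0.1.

Calculated osmolality = 2·Na + glucose + BUN/2.8 + ethanol/4.6
= 2·135 + 7.1 + 20/2.8 + 163/4.6
= 270 + 7.10 + 7.14 + 35.43
= 319.67 mOsm/kg ≈ 319.7 mOsm/kg
Osmolar gap = measured − calculated = 318 − 319.7 = -1.7 mOsm/kg

-1.7 mOsm/kg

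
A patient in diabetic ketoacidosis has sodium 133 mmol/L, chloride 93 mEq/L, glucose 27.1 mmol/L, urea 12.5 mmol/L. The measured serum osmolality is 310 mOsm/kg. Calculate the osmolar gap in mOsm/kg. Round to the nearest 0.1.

4.4 mOsm/kg

Calculated osmolality = 2·Na + glucose + urea
= 2·133 + 27.1 + 12.5
= 266 + 27.10 + 12.50
= 305.6 mOsm/kg ≈ 305.6 mOsm/kg
Osmolar gap = measured − calculated = 310 − 305.6 = 4.4 mOsm/kg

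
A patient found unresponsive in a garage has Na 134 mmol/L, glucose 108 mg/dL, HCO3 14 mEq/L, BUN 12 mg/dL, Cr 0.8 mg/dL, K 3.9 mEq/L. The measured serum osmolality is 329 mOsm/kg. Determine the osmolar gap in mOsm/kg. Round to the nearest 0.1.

50.7 mOsm/kg

Calculated osmolality = 2·Na + glucose/18 + BUN/2.8
= 2·134 + 108/18 + 12/2.8
= 268 + 6 + 4.29
= 278.29 mOsm/kg ≈ 278.3 mOsm/kg
Osmolar gap = measured − calculated = 329 − 278.3 = 50.7 mOsm/kg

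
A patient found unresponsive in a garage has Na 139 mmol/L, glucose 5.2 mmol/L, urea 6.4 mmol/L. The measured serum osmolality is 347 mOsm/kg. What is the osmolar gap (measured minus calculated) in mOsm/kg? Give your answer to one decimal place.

Calculated osmolality = 2·Na + glucose + urea
= 2·139 + 5.2 + 6.4
= 278 + 5.20 + 6.40
= 289.6 mOsm/kg ≈ 289.6 mOsm/kg
Osmolar gap = measured − calculated = 347 − 289.6 = 57.4 mOsm/kg

57.4 mOsm/kg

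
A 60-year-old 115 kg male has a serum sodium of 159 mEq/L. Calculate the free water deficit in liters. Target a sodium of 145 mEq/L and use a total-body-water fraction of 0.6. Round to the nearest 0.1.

TBW = 0.6 · 115 = 69 L
Free water deficit = TBW · (Na/145 − 1)
= 69 · (159/145 − 1)
= 69 · 0.0966
= 6.67 L

6.7 L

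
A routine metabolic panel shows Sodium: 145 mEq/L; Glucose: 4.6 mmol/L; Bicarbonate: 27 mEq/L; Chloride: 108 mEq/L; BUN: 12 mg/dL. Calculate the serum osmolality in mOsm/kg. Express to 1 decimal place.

Calculated osmolality = 2·Na + glucose + BUN/2.8
= 2·145 + 4.6 + 12/2.8
= 290 + 4.60 + 4.29
= 298.89 mOsm/kg

298.9 mOsm/kg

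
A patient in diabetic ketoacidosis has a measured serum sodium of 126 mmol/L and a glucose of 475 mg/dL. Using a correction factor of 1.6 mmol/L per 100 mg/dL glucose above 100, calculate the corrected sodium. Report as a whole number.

132 mmol/L

Corrected Na = measured Na + 1.6 · (glucose − 100)/100
= 126 + 1.6 · (475 − 100)/100
= 126 + 6
= 132 mmol/L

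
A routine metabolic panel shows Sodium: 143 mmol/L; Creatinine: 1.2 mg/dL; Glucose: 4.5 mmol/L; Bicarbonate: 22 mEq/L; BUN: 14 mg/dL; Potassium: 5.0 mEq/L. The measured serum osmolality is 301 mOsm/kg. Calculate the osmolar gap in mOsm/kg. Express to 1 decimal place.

5.5 mOsm/kg

Calculated osmolality = 2·Na + glucose + BUN/2.8
= 2·143 + 4.5 + 14/2.8
= 286 + 4.50 + 5
= 295.5 mOsm/kg ≈ 295.5 mOsm/kg
Osmolar gap = measured − calculated = 301 − 295.5 = 5.5 mOsm/kg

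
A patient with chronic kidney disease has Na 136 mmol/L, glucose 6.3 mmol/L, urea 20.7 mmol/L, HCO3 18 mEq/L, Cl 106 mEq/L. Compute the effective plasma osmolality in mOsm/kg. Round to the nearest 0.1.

278.3 mOsm/kg

Effective osmolality excludes urea (freely permeant across cell membranes):
2·Na + glucose
= 2·136 + 6.3
= 272 + 6.3
= 278.3 mOsm/kg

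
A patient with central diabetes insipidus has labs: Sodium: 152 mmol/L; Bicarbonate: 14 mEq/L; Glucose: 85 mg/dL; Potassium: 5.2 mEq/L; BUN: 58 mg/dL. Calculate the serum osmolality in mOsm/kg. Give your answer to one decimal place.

Calculated osmolality = 2·Na + glucose/18 + BUN/2.8
= 2·152 + 85/18 + 58/2.8
= 304 + 4.72 + 20.71
= 329.43 mOsm/kg

329.4 mOsm/kg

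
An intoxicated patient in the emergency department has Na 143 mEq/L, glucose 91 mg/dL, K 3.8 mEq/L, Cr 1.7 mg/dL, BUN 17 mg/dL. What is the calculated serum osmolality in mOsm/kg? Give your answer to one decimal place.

Calculated osmolality = 2·Na + glucose/18 + BUN/2.8
= 2·143 + 91/18 + 17/2.8
= 286 + 5.06 + 6.07
= 297.13 mOsm/kg

297.1 mOsm/kg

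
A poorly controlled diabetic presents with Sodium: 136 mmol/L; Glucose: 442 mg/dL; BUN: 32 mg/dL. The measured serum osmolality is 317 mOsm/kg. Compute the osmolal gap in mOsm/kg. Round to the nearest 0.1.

9.0 mOsm/kg

Calculated osmolality = 2·Na + glucose/18 + BUN/2.8
= 2·136 + 442/18 + 32/2.8
= 272 + 24.56 + 11.43
= 307.99 mOsm/kg ≈ 308.0 mOsm/kg
Osmolar gap = measured − calculated = 317 − 308.0 = 9.0 mOsm/kg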